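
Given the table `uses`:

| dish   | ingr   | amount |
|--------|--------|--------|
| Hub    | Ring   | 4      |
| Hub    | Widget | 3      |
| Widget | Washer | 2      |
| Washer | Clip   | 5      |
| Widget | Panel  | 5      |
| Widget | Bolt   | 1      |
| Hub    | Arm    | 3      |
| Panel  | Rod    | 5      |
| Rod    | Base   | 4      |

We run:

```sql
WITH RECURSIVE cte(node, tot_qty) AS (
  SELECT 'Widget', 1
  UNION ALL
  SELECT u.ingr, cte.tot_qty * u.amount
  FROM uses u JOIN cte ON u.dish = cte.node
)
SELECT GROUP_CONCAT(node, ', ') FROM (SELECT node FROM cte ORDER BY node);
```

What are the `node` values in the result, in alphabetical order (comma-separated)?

Base, Bolt, Clip, Panel, Rod, Washer, Widget

Base: (Widget, tot_qty=1).
Iteration 1: components of {Widget} -> Bolt = 1*1 = 1, Panel = 1*5 = 5, Washer = 1*2 = 2.
Iteration 2: components of {Bolt,Panel,Washer} -> Clip = 2*5 = 10, Rod = 5*5 = 25.
Iteration 3: components of {Clip,Rod} -> Base = 25*4 = 100.
Iteration 4: no further components; recursion stops.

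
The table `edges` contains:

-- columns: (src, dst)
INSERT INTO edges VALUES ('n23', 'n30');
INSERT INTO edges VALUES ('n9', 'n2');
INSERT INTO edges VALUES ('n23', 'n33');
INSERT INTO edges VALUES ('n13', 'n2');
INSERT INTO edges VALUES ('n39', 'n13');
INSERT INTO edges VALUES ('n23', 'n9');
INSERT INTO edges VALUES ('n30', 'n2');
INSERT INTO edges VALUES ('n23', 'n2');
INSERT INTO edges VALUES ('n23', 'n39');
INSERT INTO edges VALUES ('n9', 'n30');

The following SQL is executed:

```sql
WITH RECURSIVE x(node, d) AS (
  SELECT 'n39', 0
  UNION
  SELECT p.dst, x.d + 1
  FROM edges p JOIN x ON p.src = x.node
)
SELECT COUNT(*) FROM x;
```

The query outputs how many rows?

Base: (n39, d=0).
Iteration 1: edges from {n39} -> (n13, d=1).
Iteration 2: edges from {n13} -> (n2, d=2).
Iteration 3: no outgoing edges from {n2}; recursion stops.
Total rows emitted: 3.

3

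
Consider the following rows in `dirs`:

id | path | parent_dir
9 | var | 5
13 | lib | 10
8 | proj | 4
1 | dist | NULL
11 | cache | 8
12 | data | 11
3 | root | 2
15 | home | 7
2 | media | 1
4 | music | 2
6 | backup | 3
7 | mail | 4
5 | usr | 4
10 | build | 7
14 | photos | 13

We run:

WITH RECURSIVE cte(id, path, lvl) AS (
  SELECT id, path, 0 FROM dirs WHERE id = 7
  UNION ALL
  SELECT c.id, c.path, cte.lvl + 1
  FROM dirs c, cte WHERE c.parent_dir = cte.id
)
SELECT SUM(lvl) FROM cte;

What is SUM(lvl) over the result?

7

Base: id=7 (mail) at lvl 0.
Iteration 1: rows with parent_dir in {7} -> build (id 10, lvl 1), home (id 15, lvl 1).
Iteration 2: rows with parent_dir in {10,15} -> lib (id 13, lvl 2).
Iteration 3: rows with parent_dir in {13} -> photos (id 14, lvl 3).
Iteration 4: no rows with parent_dir in {14}; recursion stops.
SUM(lvl) = 0 + 1 + 1 + 2 + 3 = 7.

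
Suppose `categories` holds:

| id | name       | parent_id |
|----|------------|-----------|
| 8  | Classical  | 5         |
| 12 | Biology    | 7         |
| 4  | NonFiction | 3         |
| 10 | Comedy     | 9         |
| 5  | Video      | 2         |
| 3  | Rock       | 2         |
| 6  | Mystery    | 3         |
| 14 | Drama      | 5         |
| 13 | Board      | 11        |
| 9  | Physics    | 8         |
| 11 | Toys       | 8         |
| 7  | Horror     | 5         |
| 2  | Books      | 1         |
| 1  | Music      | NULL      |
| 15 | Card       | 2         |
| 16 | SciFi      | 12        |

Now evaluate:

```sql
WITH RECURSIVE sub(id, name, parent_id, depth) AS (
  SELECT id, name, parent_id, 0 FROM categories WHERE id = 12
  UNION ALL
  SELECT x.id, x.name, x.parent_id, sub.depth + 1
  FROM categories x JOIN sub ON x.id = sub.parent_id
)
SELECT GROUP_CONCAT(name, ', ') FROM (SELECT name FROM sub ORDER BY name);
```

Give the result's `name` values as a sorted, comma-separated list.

Biology, Books, Horror, Music, Video

Base: id=12 (Biology), parent_id=7, depth 0.
Iteration 1: join on id=7 -> Horror (id 7, parent_id=5, depth 1).
Iteration 2: join on id=5 -> Video (id 5, parent_id=2, depth 2).
Iteration 3: join on id=2 -> Books (id 2, parent_id=1, depth 3).
Iteration 4: join on id=1 -> Music (id 1, parent_id=NULL, depth 4).
Iteration 5: parent_id is NULL; no match; recursion stops.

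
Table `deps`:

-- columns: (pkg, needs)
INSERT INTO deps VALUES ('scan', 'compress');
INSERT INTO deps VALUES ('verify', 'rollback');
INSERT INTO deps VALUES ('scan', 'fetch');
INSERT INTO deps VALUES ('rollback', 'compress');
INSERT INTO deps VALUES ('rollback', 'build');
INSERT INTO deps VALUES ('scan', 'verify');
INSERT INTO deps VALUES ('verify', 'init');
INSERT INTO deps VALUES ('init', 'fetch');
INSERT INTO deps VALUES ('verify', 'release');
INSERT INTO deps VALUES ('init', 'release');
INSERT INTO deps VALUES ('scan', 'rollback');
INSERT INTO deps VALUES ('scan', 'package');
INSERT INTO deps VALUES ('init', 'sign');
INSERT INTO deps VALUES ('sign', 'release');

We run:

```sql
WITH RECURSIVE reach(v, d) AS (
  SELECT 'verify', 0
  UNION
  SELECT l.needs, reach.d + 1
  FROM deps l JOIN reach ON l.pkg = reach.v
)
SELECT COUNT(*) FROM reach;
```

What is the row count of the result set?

Base: (verify, d=0).
Iteration 1: edges from {verify} -> (init, d=1), (release, d=1), (rollback, d=1).
Iteration 2: edges from {init,release,rollback} -> (build, d=2), (compress, d=2), (fetch, d=2), (release, d=2), (sign, d=2).
Iteration 3: edges from {build,compress,fetch,release,sign} -> (release, d=3).
Iteration 4: no outgoing edges from {release}; recursion stops.
Total rows emitted: 10.

10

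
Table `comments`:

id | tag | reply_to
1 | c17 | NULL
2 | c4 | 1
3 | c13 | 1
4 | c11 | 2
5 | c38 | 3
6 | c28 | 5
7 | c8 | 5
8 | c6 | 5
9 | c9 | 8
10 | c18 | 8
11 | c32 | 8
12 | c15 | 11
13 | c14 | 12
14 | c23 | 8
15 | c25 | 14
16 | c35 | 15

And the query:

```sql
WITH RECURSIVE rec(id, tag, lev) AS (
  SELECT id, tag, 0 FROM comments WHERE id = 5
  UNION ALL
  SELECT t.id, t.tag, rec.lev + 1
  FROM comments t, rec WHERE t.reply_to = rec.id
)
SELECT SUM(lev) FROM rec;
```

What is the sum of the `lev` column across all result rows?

Base: id=5 (c38) at lev 0.
Iteration 1: rows with reply_to in {5} -> c28 (id 6, lev 1), c8 (id 7, lev 1), c6 (id 8, lev 1).
Iteration 2: rows with reply_to in {6,7,8} -> c9 (id 9, lev 2), c18 (id 10, lev 2), c32 (id 11, lev 2), c23 (id 14, lev 2).
Iteration 3: rows with reply_to in {9,10,11,14} -> c15 (id 12, lev 3), c25 (id 15, lev 3).
Iteration 4: rows with reply_to in {12,15} -> c14 (id 13, lev 4), c35 (id 16, lev 4).
Iteration 5: no rows with reply_to in {13,16}; recursion stops.
SUM(lev) = 0 + 1 + 1 + 1 + 2 + 2 + 2 + 2 + 3 + 3 + 4 + 4 = 25.

25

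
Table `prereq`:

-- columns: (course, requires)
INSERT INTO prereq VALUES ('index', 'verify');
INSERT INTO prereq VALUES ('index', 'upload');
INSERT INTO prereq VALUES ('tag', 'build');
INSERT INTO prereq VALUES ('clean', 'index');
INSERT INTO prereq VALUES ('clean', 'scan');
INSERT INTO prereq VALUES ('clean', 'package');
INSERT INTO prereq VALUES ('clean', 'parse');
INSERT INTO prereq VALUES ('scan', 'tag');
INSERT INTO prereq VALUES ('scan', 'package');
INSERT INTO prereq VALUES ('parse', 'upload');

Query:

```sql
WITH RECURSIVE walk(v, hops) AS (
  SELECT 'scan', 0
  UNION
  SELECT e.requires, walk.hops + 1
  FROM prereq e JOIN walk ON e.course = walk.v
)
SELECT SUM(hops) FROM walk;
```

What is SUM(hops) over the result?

4

Base: (scan, hops=0).
Iteration 1: edges from {scan} -> (package, hops=1), (tag, hops=1).
Iteration 2: edges from {package,tag} -> (build, hops=2).
Iteration 3: no outgoing edges from {build}; recursion stops.
SUM(hops) = 0 + 1 + 1 + 2 = 4.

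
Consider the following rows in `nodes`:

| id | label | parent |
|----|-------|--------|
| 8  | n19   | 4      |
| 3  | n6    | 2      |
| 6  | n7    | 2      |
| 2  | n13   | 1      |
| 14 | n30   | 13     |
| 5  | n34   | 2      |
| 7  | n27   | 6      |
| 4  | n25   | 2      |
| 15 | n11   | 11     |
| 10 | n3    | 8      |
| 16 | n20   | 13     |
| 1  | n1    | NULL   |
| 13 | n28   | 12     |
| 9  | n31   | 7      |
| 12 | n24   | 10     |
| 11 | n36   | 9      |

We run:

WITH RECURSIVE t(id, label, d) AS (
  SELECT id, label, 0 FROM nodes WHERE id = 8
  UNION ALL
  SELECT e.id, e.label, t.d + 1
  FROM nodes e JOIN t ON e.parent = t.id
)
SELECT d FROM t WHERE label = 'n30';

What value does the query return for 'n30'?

4

Base: id=8 (n19) at d 0.
Iteration 1: rows with parent in {8} -> n3 (id 10, d 1).
Iteration 2: rows with parent in {10} -> n24 (id 12, d 2).
Iteration 3: rows with parent in {12} -> n28 (id 13, d 3).
Iteration 4: rows with parent in {13} -> n30 (id 14, d 4), n20 (id 16, d 4).
Iteration 5: no rows with parent in {14,16}; recursion stops.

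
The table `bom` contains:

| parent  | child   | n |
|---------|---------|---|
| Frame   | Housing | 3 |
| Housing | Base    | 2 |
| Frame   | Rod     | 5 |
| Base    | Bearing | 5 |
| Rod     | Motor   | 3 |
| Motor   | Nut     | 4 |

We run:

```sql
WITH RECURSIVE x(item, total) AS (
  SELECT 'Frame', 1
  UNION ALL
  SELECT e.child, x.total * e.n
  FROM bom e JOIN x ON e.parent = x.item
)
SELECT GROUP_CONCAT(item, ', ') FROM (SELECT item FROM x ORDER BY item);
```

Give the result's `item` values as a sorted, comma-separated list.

Base: (Frame, total=1).
Iteration 1: components of {Frame} -> Housing = 1*3 = 3, Rod = 1*5 = 5.
Iteration 2: components of {Housing,Rod} -> Base = 3*2 = 6, Motor = 5*3 = 15.
Iteration 3: components of {Base,Motor} -> Bearing = 6*5 = 30, Nut = 15*4 = 60.
Iteration 4: no further components; recursion stops.

Base, Bearing, Frame, Housing, Motor, Nut, Rod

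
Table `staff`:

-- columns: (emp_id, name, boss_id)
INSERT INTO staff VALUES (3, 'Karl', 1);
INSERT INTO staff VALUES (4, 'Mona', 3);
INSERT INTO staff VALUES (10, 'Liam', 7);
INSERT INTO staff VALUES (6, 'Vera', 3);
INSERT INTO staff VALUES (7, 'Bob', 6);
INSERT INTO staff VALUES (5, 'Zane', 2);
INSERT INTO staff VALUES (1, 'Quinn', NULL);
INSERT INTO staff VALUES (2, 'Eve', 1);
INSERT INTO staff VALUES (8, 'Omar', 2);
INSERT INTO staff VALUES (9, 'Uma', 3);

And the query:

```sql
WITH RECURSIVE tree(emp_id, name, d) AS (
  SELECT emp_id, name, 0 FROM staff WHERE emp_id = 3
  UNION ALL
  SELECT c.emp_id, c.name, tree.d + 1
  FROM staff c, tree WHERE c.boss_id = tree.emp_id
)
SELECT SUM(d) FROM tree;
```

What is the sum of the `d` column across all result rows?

Base: emp_id=3 (Karl) at d 0.
Iteration 1: rows with boss_id in {3} -> Mona (id 4, d 1), Vera (id 6, d 1), Uma (id 9, d 1).
Iteration 2: rows with boss_id in {4,6,9} -> Bob (id 7, d 2).
Iteration 3: rows with boss_id in {7} -> Liam (id 10, d 3).
Iteration 4: no rows with boss_id in {10}; recursion stops.
SUM(d) = 0 + 1 + 1 + 1 + 2 + 3 = 8.

8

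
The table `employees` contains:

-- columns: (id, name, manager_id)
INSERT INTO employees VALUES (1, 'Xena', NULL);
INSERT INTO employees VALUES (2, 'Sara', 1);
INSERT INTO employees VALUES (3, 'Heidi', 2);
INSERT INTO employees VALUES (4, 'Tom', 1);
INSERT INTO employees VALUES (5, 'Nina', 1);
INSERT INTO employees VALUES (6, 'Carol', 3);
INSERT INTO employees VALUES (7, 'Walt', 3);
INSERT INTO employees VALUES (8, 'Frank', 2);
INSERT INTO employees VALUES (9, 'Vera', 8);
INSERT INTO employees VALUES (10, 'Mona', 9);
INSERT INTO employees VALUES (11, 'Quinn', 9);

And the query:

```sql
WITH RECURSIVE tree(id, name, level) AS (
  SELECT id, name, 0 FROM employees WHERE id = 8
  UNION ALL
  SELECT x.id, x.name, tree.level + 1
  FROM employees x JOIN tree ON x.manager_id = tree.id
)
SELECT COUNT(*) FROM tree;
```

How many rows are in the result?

Base: id=8 (Frank) at level 0.
Iteration 1: rows with manager_id in {8} -> Vera (id 9, level 1).
Iteration 2: rows with manager_id in {9} -> Mona (id 10, level 2), Quinn (id 11, level 2).
Iteration 3: no rows with manager_id in {10,11}; recursion stops.
Total rows emitted: 4.

4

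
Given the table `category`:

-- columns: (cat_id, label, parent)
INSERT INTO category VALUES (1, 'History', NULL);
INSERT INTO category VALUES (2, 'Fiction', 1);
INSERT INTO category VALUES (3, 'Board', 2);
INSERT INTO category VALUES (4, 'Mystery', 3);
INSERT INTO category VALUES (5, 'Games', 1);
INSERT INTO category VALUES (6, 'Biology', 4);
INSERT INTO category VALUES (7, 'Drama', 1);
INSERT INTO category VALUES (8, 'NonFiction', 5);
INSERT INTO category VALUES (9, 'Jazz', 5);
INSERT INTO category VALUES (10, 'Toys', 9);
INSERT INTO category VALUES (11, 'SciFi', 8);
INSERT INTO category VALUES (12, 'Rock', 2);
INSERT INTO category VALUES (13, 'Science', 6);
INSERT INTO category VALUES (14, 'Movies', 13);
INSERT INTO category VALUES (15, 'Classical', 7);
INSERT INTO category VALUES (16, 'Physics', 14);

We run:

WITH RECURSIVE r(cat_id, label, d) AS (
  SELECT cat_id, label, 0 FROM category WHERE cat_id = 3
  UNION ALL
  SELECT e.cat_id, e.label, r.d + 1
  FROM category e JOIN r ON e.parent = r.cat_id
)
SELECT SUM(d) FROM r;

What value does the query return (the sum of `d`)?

15

Base: cat_id=3 (Board) at d 0.
Iteration 1: rows with parent in {3} -> Mystery (id 4, d 1).
Iteration 2: rows with parent in {4} -> Biology (id 6, d 2).
Iteration 3: rows with parent in {6} -> Science (id 13, d 3).
Iteration 4: rows with parent in {13} -> Movies (id 14, d 4).
Iteration 5: rows with parent in {14} -> Physics (id 16, d 5).
Iteration 6: no rows with parent in {16}; recursion stops.
SUM(d) = 0 + 1 + 2 + 3 + 4 + 5 = 15.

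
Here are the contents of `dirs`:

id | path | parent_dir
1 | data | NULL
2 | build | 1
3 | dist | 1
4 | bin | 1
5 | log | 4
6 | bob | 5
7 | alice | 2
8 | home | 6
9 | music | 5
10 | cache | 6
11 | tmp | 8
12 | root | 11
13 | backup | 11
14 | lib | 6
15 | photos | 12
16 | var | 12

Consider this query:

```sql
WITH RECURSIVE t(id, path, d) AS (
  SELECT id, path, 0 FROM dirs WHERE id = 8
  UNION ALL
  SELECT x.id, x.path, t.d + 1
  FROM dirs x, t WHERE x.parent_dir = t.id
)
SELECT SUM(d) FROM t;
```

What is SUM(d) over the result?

Base: id=8 (home) at d 0.
Iteration 1: rows with parent_dir in {8} -> tmp (id 11, d 1).
Iteration 2: rows with parent_dir in {11} -> root (id 12, d 2), backup (id 13, d 2).
Iteration 3: rows with parent_dir in {12,13} -> photos (id 15, d 3), var (id 16, d 3).
Iteration 4: no rows with parent_dir in {15,16}; recursion stops.
SUM(d) = 0 + 1 + 2 + 2 + 3 + 3 = 11.

11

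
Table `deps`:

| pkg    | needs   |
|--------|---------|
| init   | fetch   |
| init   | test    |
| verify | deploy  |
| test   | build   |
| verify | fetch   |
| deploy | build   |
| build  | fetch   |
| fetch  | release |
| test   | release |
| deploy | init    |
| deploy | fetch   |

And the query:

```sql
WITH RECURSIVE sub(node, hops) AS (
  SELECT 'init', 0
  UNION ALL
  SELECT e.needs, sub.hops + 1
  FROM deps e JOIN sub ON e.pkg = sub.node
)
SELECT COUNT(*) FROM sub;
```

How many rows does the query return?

8

Base: (init, hops=0).
Iteration 1: edges from {init} -> (fetch, hops=1), (test, hops=1).
Iteration 2: edges from {fetch,test} -> (build, hops=2), (release, hops=2) x2. [UNION ALL keeps all 3 new rows, including repeats]
Iteration 3: edges from {build,release} -> (fetch, hops=3).
Iteration 4: edges from {fetch} -> (release, hops=4).
Iteration 5: no outgoing edges from {release}; recursion stops.
Total rows emitted: 8.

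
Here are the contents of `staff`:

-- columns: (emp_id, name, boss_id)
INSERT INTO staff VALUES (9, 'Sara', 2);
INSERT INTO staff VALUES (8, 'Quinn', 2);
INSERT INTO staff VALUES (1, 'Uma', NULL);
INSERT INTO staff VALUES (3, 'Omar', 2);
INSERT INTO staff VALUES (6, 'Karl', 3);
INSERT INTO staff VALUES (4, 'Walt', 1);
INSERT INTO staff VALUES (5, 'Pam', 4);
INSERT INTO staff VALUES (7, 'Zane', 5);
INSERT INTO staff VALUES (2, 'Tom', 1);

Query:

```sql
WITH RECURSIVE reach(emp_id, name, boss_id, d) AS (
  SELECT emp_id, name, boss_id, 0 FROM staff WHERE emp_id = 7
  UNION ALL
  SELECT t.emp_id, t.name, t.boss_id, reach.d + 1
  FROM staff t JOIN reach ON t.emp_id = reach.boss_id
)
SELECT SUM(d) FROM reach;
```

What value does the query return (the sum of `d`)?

6

Base: emp_id=7 (Zane), boss_id=5, d 0.
Iteration 1: join on emp_id=5 -> Pam (id 5, boss_id=4, d 1).
Iteration 2: join on emp_id=4 -> Walt (id 4, boss_id=1, d 2).
Iteration 3: join on emp_id=1 -> Uma (id 1, boss_id=NULL, d 3).
Iteration 4: boss_id is NULL; no match; recursion stops.
SUM(d) = 0 + 1 + 2 + 3 = 6.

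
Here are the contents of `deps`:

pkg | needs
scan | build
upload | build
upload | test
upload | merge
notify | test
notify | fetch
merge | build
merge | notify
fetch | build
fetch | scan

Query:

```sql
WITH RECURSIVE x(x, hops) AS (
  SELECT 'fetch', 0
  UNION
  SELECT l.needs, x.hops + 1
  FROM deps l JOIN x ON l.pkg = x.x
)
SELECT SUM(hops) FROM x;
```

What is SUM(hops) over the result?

Base: (fetch, hops=0).
Iteration 1: edges from {fetch} -> (build, hops=1), (scan, hops=1).
Iteration 2: edges from {build,scan} -> (build, hops=2).
Iteration 3: no outgoing edges from {build}; recursion stops.
SUM(hops) = 0 + 1 + 1 + 2 = 4.

4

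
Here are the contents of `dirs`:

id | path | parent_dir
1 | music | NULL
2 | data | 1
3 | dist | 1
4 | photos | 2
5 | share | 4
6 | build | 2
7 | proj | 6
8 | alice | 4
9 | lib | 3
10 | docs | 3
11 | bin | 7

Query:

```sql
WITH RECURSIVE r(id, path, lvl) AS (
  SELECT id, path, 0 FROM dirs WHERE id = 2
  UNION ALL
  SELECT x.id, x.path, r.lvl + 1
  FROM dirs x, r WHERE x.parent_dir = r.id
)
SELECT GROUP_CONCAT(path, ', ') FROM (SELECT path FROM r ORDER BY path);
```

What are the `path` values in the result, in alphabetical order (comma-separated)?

alice, bin, build, data, photos, proj, share

Base: id=2 (data) at lvl 0.
Iteration 1: rows with parent_dir in {2} -> photos (id 4, lvl 1), build (id 6, lvl 1).
Iteration 2: rows with parent_dir in {4,6} -> share (id 5, lvl 2), proj (id 7, lvl 2), alice (id 8, lvl 2).
Iteration 3: rows with parent_dir in {5,7,8} -> bin (id 11, lvl 3).
Iteration 4: no rows with parent_dir in {11}; recursion stops.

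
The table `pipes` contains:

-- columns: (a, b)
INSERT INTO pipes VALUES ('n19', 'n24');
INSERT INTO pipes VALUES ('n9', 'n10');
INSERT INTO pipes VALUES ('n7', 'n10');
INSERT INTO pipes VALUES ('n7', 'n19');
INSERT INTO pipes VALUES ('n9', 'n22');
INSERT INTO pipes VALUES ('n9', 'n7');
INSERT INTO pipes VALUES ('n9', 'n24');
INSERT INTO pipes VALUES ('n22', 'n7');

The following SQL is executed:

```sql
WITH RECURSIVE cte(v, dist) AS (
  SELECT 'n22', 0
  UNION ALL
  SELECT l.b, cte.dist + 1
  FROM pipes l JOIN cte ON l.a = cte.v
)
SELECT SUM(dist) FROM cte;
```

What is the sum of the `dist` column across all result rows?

Base: (n22, dist=0).
Iteration 1: edges from {n22} -> (n7, dist=1).
Iteration 2: edges from {n7} -> (n10, dist=2), (n19, dist=2).
Iteration 3: edges from {n10,n19} -> (n24, dist=3).
Iteration 4: no outgoing edges from {n24}; recursion stops.
SUM(dist) = 0 + 1 + 2 + 2 + 3 = 8.

8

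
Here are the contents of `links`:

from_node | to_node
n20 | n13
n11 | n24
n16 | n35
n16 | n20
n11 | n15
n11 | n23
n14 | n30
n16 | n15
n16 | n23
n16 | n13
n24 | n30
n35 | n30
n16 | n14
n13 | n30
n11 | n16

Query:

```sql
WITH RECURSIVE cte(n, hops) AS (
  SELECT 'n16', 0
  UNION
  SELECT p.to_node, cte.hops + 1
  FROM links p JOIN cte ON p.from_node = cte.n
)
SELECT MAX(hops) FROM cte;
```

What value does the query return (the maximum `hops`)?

3

Base: (n16, hops=0).
Iteration 1: edges from {n16} -> (n13, hops=1), (n14, hops=1), (n15, hops=1), (n20, hops=1), (n23, hops=1), (n35, hops=1).
Iteration 2: edges from {n13,n14,n15,n20,n23,n35} -> (n13, hops=2), (n30, hops=2). [UNION drops 2 duplicate row(s)]
Iteration 3: edges from {n13,n30} -> (n30, hops=3).
Iteration 4: no outgoing edges from {n30}; recursion stops.
hops values: 0, 1, 1, 1, 1, 1, 1, 2, 2, 3; the maximum is 3.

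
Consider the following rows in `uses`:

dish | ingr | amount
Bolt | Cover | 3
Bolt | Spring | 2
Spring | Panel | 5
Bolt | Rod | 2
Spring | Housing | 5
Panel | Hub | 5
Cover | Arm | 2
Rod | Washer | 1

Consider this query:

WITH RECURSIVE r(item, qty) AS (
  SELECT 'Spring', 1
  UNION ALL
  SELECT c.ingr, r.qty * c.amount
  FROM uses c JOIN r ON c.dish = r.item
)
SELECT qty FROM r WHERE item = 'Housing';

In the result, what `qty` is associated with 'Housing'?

5

Base: (Spring, qty=1).
Iteration 1: components of {Spring} -> Housing = 1*5 = 5, Panel = 1*5 = 5.
Iteration 2: components of {Housing,Panel} -> Hub = 5*5 = 25.
Iteration 3: no further components; recursion stops.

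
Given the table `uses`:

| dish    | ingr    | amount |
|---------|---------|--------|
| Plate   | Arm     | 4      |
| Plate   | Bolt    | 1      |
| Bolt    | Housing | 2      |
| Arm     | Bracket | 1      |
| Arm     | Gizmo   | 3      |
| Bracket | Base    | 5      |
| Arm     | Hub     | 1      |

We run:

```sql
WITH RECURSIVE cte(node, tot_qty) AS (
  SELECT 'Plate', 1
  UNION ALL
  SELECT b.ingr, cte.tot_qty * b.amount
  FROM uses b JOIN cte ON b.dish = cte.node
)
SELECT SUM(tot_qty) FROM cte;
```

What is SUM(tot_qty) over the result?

Base: (Plate, tot_qty=1).
Iteration 1: components of {Plate} -> Arm = 1*4 = 4, Bolt = 1*1 = 1.
Iteration 2: components of {Arm,Bolt} -> Bracket = 4*1 = 4, Gizmo = 4*3 = 12, Housing = 1*2 = 2, Hub = 4*1 = 4.
Iteration 3: components of {Bracket,Gizmo,Housing,Hub} -> Base = 4*5 = 20.
Iteration 4: no further components; recursion stops.
SUM(tot_qty) = 1 + 4 + 1 + 4 + 12 + 4 + 2 + 20 = 48.

48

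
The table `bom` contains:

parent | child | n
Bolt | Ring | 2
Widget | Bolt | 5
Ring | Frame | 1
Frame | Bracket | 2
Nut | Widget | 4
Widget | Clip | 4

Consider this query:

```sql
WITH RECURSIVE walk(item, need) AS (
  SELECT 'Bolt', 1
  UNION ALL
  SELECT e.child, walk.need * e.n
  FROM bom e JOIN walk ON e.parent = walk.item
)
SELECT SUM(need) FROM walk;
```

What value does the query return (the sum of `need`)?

Base: (Bolt, need=1).
Iteration 1: components of {Bolt} -> Ring = 1*2 = 2.
Iteration 2: components of {Ring} -> Frame = 2*1 = 2.
Iteration 3: components of {Frame} -> Bracket = 2*2 = 4.
Iteration 4: no further components; recursion stops.
SUM(need) = 1 + 2 + 2 + 4 = 9.

9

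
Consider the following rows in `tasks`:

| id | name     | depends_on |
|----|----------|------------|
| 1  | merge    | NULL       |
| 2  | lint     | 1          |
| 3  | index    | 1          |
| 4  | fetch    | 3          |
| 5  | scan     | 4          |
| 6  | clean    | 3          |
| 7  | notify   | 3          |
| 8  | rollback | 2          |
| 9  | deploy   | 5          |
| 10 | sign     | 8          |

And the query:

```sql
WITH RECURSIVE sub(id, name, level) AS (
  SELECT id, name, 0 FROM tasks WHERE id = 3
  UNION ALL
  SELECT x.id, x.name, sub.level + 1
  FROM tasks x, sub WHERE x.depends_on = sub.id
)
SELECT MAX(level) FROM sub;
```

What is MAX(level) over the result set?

3

Base: id=3 (index) at level 0.
Iteration 1: rows with depends_on in {3} -> fetch (id 4, level 1), clean (id 6, level 1), notify (id 7, level 1).
Iteration 2: rows with depends_on in {4,6,7} -> scan (id 5, level 2).
Iteration 3: rows with depends_on in {5} -> deploy (id 9, level 3).
Iteration 4: no rows with depends_on in {9}; recursion stops.
level values: 0, 1, 1, 1, 2, 3; the maximum is 3.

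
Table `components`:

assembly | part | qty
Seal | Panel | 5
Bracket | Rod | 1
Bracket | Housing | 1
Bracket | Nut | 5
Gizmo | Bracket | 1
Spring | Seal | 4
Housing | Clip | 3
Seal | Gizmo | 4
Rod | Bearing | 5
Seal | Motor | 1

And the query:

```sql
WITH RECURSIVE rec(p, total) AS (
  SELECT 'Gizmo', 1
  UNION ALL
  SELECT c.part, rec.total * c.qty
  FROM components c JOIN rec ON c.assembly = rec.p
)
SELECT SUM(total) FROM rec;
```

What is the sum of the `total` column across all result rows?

Base: (Gizmo, total=1).
Iteration 1: components of {Gizmo} -> Bracket = 1*1 = 1.
Iteration 2: components of {Bracket} -> Housing = 1*1 = 1, Nut = 1*5 = 5, Rod = 1*1 = 1.
Iteration 3: components of {Housing,Nut,Rod} -> Bearing = 1*5 = 5, Clip = 1*3 = 3.
Iteration 4: no further components; recursion stops.
SUM(total) = 1 + 1 + 1 + 5 + 1 + 5 + 3 = 17.

17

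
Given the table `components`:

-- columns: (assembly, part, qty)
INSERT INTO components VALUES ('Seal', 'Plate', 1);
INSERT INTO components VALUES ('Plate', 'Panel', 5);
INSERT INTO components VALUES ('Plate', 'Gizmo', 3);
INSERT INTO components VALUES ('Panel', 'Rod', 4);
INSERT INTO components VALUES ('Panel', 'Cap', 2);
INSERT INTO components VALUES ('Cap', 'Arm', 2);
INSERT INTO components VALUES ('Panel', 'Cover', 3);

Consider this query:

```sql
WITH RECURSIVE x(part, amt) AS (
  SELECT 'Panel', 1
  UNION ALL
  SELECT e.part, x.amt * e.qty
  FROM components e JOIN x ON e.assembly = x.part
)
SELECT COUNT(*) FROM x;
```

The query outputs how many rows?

5

Base: (Panel, amt=1).
Iteration 1: components of {Panel} -> Cap = 1*2 = 2, Cover = 1*3 = 3, Rod = 1*4 = 4.
Iteration 2: components of {Cap,Cover,Rod} -> Arm = 2*2 = 4.
Iteration 3: no further components; recursion stops.
Total rows emitted: 5.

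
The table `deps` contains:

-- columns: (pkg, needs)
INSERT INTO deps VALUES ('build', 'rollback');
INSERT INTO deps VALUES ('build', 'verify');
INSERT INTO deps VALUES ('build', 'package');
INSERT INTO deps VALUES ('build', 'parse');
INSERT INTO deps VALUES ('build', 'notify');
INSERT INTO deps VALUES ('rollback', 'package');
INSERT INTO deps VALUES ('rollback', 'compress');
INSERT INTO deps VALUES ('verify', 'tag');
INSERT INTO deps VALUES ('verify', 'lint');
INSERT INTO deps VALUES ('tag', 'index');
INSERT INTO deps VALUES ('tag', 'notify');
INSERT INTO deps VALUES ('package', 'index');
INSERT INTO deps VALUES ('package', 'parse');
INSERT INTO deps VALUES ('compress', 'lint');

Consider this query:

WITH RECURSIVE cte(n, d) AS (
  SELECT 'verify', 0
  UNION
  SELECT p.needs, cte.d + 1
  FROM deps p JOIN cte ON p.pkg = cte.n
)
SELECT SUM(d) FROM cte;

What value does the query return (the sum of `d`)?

6

Base: (verify, d=0).
Iteration 1: edges from {verify} -> (lint, d=1), (tag, d=1).
Iteration 2: edges from {lint,tag} -> (index, d=2), (notify, d=2).
Iteration 3: no outgoing edges from {index,notify}; recursion stops.
SUM(d) = 0 + 1 + 1 + 2 + 2 = 6.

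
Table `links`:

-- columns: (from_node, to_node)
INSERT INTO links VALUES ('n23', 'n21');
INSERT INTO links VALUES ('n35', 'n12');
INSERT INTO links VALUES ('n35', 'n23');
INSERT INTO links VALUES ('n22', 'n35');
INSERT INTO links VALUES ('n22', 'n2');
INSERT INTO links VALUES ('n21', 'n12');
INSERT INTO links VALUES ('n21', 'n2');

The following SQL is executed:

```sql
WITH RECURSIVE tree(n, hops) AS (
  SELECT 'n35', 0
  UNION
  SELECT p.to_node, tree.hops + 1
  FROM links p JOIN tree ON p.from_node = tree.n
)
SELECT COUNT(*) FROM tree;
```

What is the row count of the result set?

Base: (n35, hops=0).
Iteration 1: edges from {n35} -> (n12, hops=1), (n23, hops=1).
Iteration 2: edges from {n12,n23} -> (n21, hops=2).
Iteration 3: edges from {n21} -> (n12, hops=3), (n2, hops=3).
Iteration 4: no outgoing edges from {n12,n2}; recursion stops.
Total rows emitted: 6.

6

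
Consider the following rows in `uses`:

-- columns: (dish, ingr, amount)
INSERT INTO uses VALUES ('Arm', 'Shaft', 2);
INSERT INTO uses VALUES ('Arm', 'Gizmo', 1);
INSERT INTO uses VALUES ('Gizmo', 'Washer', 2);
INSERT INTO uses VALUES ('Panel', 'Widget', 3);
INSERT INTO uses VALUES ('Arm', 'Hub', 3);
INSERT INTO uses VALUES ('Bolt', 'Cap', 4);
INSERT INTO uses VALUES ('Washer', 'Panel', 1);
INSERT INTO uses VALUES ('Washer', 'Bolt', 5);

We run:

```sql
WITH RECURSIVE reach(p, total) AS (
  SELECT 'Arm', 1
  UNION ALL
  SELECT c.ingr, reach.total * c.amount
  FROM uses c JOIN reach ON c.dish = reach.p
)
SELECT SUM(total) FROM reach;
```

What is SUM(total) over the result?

Base: (Arm, total=1).
Iteration 1: components of {Arm} -> Gizmo = 1*1 = 1, Hub = 1*3 = 3, Shaft = 1*2 = 2.
Iteration 2: components of {Gizmo,Hub,Shaft} -> Washer = 1*2 = 2.
Iteration 3: components of {Washer} -> Bolt = 2*5 = 10, Panel = 2*1 = 2.
Iteration 4: components of {Bolt,Panel} -> Cap = 10*4 = 40, Widget = 2*3 = 6.
Iteration 5: no further components; recursion stops.
SUM(total) = 1 + 1 + 3 + 2 + 2 + 2 + 10 + 6 + 40 = 67.

67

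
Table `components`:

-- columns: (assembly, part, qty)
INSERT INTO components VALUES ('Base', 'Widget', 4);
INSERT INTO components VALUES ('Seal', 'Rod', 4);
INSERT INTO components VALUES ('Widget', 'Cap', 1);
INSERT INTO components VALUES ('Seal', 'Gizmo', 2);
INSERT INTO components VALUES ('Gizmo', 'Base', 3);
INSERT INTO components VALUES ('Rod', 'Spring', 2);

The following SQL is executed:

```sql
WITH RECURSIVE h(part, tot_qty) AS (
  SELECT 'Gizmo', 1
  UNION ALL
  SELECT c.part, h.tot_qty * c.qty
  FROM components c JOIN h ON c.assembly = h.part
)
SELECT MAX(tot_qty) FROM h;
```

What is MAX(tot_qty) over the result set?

Base: (Gizmo, tot_qty=1).
Iteration 1: components of {Gizmo} -> Base = 1*3 = 3.
Iteration 2: components of {Base} -> Widget = 3*4 = 12.
Iteration 3: components of {Widget} -> Cap = 12*1 = 12.
Iteration 4: no further components; recursion stops.
tot_qty values: 1, 3, 12, 12; the maximum is 12.

12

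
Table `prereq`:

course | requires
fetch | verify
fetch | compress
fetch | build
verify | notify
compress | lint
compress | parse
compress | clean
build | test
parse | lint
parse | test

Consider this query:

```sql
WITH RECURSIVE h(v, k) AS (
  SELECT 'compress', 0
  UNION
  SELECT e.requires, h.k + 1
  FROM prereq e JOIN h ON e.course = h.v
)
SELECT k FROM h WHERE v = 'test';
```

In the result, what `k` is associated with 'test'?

2

Base: (compress, k=0).
Iteration 1: edges from {compress} -> (clean, k=1), (lint, k=1), (parse, k=1).
Iteration 2: edges from {clean,lint,parse} -> (lint, k=2), (test, k=2).
Iteration 3: no outgoing edges from {lint,test}; recursion stops.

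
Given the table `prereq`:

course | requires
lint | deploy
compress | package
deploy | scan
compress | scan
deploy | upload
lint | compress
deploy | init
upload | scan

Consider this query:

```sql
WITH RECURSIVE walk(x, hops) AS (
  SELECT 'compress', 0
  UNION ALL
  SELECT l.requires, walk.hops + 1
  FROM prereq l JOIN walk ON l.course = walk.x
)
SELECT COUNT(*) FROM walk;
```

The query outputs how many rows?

3

Base: (compress, hops=0).
Iteration 1: edges from {compress} -> (package, hops=1), (scan, hops=1).
Iteration 2: no outgoing edges from {package,scan}; recursion stops.
Total rows emitted: 3.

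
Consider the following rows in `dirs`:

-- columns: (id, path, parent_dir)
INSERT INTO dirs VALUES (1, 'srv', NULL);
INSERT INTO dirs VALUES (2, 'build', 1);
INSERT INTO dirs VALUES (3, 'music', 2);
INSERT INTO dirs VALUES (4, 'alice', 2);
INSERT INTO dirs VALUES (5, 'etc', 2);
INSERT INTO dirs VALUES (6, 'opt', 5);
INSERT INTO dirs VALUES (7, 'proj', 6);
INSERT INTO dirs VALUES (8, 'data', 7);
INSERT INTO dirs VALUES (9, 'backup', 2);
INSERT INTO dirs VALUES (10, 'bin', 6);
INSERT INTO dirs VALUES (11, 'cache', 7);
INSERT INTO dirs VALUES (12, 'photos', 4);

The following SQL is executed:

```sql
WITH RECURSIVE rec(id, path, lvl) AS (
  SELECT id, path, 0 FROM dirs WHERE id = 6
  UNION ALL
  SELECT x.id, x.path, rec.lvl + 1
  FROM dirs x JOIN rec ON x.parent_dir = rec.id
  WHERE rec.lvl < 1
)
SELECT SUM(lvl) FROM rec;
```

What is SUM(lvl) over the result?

Base: id=6 (opt) at lvl 0.
Iteration 1: rows with parent_dir in {6} -> proj (id 7, lvl 1), bin (id 10, lvl 1).
Iteration 2: lvl < 1 fails for all current rows; recursion stops.
SUM(lvl) = 0 + 1 + 1 = 2.

2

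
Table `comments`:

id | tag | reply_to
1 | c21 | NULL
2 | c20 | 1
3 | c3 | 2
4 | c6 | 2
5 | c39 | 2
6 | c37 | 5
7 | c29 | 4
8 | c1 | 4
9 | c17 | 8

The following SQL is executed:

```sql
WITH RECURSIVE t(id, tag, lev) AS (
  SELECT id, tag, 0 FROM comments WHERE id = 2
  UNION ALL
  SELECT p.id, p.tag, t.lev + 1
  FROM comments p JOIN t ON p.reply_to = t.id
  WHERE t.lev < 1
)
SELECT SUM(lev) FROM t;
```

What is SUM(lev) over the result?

Base: id=2 (c20) at lev 0.
Iteration 1: rows with reply_to in {2} -> c3 (id 3, lev 1), c6 (id 4, lev 1), c39 (id 5, lev 1).
Iteration 2: lev < 1 fails for all current rows; recursion stops.
SUM(lev) = 0 + 1 + 1 + 1 = 3.

3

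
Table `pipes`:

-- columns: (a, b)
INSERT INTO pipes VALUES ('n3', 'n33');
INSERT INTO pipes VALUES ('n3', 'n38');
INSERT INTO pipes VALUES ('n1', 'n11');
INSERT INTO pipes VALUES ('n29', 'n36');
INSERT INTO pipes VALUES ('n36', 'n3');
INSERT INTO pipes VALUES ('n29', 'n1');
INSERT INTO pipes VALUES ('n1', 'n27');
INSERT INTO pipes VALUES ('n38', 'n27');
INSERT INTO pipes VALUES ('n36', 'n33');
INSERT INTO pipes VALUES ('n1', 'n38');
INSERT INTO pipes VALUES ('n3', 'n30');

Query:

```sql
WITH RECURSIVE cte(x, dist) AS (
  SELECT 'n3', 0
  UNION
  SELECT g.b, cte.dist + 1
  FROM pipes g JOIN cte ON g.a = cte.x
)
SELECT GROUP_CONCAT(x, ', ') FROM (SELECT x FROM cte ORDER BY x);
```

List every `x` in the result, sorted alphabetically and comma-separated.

Base: (n3, dist=0).
Iteration 1: edges from {n3} -> (n30, dist=1), (n33, dist=1), (n38, dist=1).
Iteration 2: edges from {n30,n33,n38} -> (n27, dist=2).
Iteration 3: no outgoing edges from {n27}; recursion stops.

n27, n3, n30, n33, n38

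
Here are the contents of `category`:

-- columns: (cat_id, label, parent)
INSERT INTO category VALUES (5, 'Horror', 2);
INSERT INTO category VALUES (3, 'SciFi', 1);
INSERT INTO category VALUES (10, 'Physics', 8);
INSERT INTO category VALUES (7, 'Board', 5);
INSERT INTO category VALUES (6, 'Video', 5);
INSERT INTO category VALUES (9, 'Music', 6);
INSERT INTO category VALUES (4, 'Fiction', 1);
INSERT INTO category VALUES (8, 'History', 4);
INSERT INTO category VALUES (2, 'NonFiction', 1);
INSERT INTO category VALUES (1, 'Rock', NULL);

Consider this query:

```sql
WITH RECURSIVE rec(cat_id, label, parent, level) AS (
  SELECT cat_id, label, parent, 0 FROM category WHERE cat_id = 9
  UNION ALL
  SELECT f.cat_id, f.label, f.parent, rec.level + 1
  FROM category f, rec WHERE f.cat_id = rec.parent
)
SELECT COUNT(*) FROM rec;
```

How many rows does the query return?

Base: cat_id=9 (Music), parent=6, level 0.
Iteration 1: join on cat_id=6 -> Video (id 6, parent=5, level 1).
Iteration 2: join on cat_id=5 -> Horror (id 5, parent=2, level 2).
Iteration 3: join on cat_id=2 -> NonFiction (id 2, parent=1, level 3).
Iteration 4: join on cat_id=1 -> Rock (id 1, parent=NULL, level 4).
Iteration 5: parent is NULL; no match; recursion stops.
Total rows emitted: 5.

5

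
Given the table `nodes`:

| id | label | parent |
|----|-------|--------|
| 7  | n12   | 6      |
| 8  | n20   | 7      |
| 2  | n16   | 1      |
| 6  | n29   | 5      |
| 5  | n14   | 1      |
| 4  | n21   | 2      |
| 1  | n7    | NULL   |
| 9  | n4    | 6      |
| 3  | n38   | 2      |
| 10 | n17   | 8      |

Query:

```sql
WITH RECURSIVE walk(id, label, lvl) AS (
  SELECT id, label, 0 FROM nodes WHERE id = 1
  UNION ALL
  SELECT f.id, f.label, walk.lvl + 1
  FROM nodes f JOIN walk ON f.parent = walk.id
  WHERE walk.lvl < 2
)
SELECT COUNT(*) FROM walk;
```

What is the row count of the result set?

Base: id=1 (n7) at lvl 0.
Iteration 1: rows with parent in {1} -> n16 (id 2, lvl 1), n14 (id 5, lvl 1).
Iteration 2: rows with parent in {2,5} -> n38 (id 3, lvl 2), n21 (id 4, lvl 2), n29 (id 6, lvl 2).
Iteration 3: lvl < 2 fails for all current rows; recursion stops.
Total rows emitted: 6.

6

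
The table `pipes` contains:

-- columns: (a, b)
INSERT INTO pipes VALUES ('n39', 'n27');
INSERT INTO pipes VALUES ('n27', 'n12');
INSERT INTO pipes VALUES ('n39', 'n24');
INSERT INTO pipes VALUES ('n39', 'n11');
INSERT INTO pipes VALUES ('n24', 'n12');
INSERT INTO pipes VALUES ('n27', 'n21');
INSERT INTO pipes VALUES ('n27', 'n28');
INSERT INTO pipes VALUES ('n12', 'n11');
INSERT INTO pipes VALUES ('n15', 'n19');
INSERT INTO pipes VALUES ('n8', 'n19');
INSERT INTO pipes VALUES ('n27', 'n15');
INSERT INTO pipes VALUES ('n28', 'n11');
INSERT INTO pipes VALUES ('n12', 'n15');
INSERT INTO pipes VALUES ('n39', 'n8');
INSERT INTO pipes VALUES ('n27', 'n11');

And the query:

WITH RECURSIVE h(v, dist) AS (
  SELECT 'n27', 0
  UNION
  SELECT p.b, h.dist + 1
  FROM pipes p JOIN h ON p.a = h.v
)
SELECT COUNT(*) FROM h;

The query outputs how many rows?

Base: (n27, dist=0).
Iteration 1: edges from {n27} -> (n11, dist=1), (n12, dist=1), (n15, dist=1), (n21, dist=1), (n28, dist=1).
Iteration 2: edges from {n11,n12,n15,n21,n28} -> (n11, dist=2), (n15, dist=2), (n19, dist=2). [UNION drops 1 duplicate row(s)]
Iteration 3: edges from {n11,n15,n19} -> (n19, dist=3).
Iteration 4: no outgoing edges from {n19}; recursion stops.
Total rows emitted: 10.

10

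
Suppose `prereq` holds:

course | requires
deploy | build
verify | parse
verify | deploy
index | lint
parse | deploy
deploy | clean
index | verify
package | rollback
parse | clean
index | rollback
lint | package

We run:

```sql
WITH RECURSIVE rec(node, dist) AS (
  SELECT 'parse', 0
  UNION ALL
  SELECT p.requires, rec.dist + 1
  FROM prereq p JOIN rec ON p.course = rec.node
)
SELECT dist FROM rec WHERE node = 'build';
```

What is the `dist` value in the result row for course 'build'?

2

Base: (parse, dist=0).
Iteration 1: edges from {parse} -> (clean, dist=1), (deploy, dist=1).
Iteration 2: edges from {clean,deploy} -> (build, dist=2), (clean, dist=2).
Iteration 3: no outgoing edges from {build,clean}; recursion stops.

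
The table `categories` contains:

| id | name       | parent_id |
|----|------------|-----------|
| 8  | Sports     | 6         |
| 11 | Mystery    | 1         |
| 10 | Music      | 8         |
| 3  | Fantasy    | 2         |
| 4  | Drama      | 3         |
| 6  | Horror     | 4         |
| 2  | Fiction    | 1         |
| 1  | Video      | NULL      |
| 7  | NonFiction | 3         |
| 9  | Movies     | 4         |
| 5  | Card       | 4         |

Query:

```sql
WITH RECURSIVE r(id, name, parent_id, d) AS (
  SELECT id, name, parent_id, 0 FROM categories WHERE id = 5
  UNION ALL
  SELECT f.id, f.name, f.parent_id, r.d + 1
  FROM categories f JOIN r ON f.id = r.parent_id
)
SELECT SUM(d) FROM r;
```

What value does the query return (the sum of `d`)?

Base: id=5 (Card), parent_id=4, d 0.
Iteration 1: join on id=4 -> Drama (id 4, parent_id=3, d 1).
Iteration 2: join on id=3 -> Fantasy (id 3, parent_id=2, d 2).
Iteration 3: join on id=2 -> Fiction (id 2, parent_id=1, d 3).
Iteration 4: join on id=1 -> Video (id 1, parent_id=NULL, d 4).
Iteration 5: parent_id is NULL; no match; recursion stops.
SUM(d) = 0 + 1 + 2 + 3 + 4 = 10.

10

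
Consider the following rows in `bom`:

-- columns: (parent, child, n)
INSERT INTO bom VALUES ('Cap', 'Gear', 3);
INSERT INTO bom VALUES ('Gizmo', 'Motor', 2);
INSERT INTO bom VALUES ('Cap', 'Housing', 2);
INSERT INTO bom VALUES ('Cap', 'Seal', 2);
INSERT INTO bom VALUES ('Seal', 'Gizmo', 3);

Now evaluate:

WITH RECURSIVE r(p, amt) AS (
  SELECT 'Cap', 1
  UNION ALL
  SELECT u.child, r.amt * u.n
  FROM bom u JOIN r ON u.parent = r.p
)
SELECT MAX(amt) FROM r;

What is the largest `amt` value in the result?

12

Base: (Cap, amt=1).
Iteration 1: components of {Cap} -> Gear = 1*3 = 3, Housing = 1*2 = 2, Seal = 1*2 = 2.
Iteration 2: components of {Gear,Housing,Seal} -> Gizmo = 2*3 = 6.
Iteration 3: components of {Gizmo} -> Motor = 6*2 = 12.
Iteration 4: no further components; recursion stops.
amt values: 1, 2, 2, 3, 6, 12; the maximum is 12.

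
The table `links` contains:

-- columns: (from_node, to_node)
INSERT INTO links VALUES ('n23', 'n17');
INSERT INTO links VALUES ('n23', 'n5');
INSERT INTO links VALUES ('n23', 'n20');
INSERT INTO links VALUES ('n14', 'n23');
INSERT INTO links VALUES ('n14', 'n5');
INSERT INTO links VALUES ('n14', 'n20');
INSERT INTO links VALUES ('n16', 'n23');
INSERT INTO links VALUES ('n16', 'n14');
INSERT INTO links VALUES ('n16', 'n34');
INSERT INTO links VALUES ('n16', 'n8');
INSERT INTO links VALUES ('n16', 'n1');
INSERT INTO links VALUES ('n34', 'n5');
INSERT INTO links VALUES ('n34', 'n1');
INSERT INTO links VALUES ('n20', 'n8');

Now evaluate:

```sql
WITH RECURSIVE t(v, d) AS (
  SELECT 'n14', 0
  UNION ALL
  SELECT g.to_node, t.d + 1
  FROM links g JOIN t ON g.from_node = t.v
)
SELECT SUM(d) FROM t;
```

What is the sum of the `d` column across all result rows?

Base: (n14, d=0).
Iteration 1: edges from {n14} -> (n20, d=1), (n23, d=1), (n5, d=1).
Iteration 2: edges from {n20,n23,n5} -> (n17, d=2), (n20, d=2), (n5, d=2), (n8, d=2).
Iteration 3: edges from {n17,n20,n5,n8} -> (n8, d=3).
Iteration 4: no outgoing edges from {n8}; recursion stops.
SUM(d) = 0 + 1 + 1 + 1 + 2 + 2 + 2 + 2 + 3 = 14.

14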